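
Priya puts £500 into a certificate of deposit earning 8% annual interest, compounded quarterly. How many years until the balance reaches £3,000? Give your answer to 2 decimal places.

22.62 years

We need (1 + 0.02)^(4t) = 6, so 4t = ln 6 / ln 1.02 ≈ 90.4809.
t ≈ 90.4809/4 = 22.6202 years.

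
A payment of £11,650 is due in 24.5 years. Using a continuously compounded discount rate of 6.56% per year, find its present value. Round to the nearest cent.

£2,335.22

P = A·e^(−rt) = 11,650·e^(−1.6072).
e^(−1.6072) ≈ 0.20044808369, so P ≈ 2,335.2202.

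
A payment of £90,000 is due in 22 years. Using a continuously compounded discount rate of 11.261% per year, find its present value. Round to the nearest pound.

P = A·e^(−rt) = 90,000·e^(−2.47742).
e^(−2.47742) ≈ 0.083959562068, so P ≈ 7,556.3606.

£7,556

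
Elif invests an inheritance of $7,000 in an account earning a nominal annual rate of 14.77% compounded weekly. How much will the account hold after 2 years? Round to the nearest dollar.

$9,402

Periodic rate = 14.77%/52 = 0.00284038; periods = 52·2 = 104.
A = 7,000·(1 + 0.1477/52)^104 ≈ 7,000·1.343101199 ≈ 9,401.7084.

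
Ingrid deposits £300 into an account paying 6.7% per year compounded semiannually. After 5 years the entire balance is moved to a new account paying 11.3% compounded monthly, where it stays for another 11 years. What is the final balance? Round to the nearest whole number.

After 5 years at 6.7%: 300 × 1.390288113 ≈ 417.0864.
Then 11 years at 11.3%: 417.0864 × 3.44589623 ≈ 1,437.2366.

£1,437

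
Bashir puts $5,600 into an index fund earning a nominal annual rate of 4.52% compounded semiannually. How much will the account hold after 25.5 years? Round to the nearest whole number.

Growth factor = (1 + 0.0226)^51 ≈ 3.1260448736.
A ≈ 5,600 × 3.1260448736 ≈ 17,505.8513.

$17,506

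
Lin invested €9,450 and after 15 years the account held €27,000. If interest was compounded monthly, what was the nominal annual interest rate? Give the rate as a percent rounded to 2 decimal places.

The 180-period growth factor is 27,000/9,450 = 2.85714.
r/12 = 2.85714^(1/180) − 1 ≈ 0.00584939, so r ≈ 12·0.00584939 = 7.01926%.

7.02%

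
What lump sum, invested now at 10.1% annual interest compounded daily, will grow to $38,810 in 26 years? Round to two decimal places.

$2,809.60

Growth factor = (1 + 0.101/365)^9490 ≈ 13.813366961.
P = 38,810/13.813366961 ≈ 2,809.5974.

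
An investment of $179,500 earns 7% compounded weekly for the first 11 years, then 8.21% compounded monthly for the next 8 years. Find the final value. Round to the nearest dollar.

$745,624

After 11 years at 7%: 179,500 × 2.1586482064 ≈ 387,477.3530.
Then 8 years at 8.21%: 387,477.3530 × 1.92430216877 ≈ 745,623.5108.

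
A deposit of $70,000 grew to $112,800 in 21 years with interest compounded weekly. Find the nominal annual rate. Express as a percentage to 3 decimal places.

The 1092-period growth factor is 112,800/70,000 = 1.61143.
r/52 = 1.61143^(1/1092) − 1 ≈ 0.00043702, so r ≈ 52·0.00043702 = 2.27250%.

2.273%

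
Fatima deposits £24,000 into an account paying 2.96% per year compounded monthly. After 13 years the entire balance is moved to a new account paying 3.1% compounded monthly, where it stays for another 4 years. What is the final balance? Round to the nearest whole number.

Phase 1: 24,000·(1 + 0.0296/12)^156 ≈ 35,246.9860.
Phase 2: 35,246.9860·(1 + 0.031/12)^48 ≈ 39,893.7684.

£39,894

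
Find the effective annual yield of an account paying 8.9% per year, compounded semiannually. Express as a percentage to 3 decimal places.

EAR = (1 + 8.9%/2)^2 − 1 = (1 + 0.0445)^2 − 1.
(1 + 0.0445)^2 ≈ 1.09098, so EAR ≈ 9.09802%.

9.098%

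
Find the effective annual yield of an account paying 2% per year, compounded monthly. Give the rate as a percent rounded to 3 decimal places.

2.018%

One year is 12 periods at 0.00166667 each: (1 + 0.00166667)^12 ≈ 1.020184.
EAR = 1.020184 − 1 ≈ 2.01844%.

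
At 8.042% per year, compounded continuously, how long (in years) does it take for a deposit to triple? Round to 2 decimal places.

e^(0.08042t) = 3, so 0.08042t = ln 3 ≈ 1.0986.
t ≈ 1.0986/0.08042 ≈ 13.6609.

13.66 years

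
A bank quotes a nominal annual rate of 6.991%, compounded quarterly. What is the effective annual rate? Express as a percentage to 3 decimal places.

EAR = (1 + 6.991%/4)^4 − 1 = (1 + 0.0174775)^4 − 1.
(1 + 0.0174775)^4 ≈ 1.071764, so EAR ≈ 7.17642%.

7.176%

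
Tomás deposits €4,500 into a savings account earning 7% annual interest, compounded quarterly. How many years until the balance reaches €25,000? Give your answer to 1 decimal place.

We need (1 + 0.0175)^(4t) = 5.5556, so 4t = ln 5.5556 / ln 1.0175 ≈ 98.8434.
t ≈ 98.8434/4 = 24.7109 years.

24.7 years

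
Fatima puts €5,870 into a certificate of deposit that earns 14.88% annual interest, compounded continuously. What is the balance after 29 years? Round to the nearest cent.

€439,243.81

A = P·e^(rt) = 5,870·e^(0.1488·29) = 5,870·e^4.3152.
e^4.3152 ≈ 74.828587665, so A ≈ 439,243.8096.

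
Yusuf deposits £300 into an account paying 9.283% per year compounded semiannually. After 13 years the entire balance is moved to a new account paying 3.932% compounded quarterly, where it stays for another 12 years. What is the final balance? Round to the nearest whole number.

Phase 1: 300·(1 + 0.046415)^26 ≈ 975.9423.
Phase 2: 975.9423·(1 + 0.00983)^48 ≈ 1,560.7776.

£1,561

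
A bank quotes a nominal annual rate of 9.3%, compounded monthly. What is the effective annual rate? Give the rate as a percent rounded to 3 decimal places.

EAR = (1 + 9.3%/12)^12 − 1 = (1 + 0.00775)^12 − 1.
(1 + 0.00775)^12 ≈ 1.097068, so EAR ≈ 9.70683%.

9.707%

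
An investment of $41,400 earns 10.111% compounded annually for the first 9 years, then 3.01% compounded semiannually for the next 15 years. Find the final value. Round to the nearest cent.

Phase 1: 41,400·(1 + 0.10111)^9 ≈ 98,509.1796.
Phase 2: 98,509.1796·(1 + 0.01505)^30 ≈ 154,205.4662.

$154,205.47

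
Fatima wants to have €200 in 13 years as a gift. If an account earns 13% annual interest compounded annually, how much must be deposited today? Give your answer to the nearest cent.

Growth factor = (1 + 0.13)^13 ≈ 4.8980111.
P = 200/4.8980111 ≈ 40.8329.

€40.83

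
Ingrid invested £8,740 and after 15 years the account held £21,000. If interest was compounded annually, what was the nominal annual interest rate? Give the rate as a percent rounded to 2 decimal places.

6.02%

(1 + r)^15 = 21,000/8,740 = 2.40275.
1 + r = 2.40275^(1/15) ≈ 1.060182, so r ≈ 0.0601822.
r ≈ 6.01822%.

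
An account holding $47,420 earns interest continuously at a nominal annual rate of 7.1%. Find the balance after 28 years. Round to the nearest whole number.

$346,209

A = P·e^(rt) = 47,420·e^(0.071·28) = 47,420·e^1.988.
e^1.988 ≈ 7.3009173161, so A ≈ 346,209.4991.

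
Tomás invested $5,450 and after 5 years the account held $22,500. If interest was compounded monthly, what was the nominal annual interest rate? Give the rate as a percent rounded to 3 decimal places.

28.696%

(1 + r/12)^60 = 22,500/5,450 = 4.12844.
1 + r/12 = 4.12844^(1/60) ≈ 1.023913, so r/12 ≈ 0.0239131.
r ≈ 12·0.0239131 = 28.69572%.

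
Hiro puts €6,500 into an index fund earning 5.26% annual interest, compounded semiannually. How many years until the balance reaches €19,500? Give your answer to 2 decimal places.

We need (1 + 0.0263)^(2t) = 3, so 2t = ln 3 / ln 1.0263 ≈ 42.3193.
t ≈ 42.3193/2 = 21.1596 years.

21.16 years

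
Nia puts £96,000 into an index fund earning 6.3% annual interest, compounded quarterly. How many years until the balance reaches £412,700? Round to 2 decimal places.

23.33 years

(1 + 0.01575)^(4t) = 412,700/96,000 = 4.299.
4t·ln(1 + 0.01575) = ln(4.299); 4t = 1.4584/0.0156273 ≈ 93.3224.
t ≈ 23.3306 years.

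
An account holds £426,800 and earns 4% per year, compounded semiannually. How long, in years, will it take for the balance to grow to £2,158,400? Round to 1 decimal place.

(1 + 0.02)^(2t) = 2,158,400/426,800 = 5.0572.
2t·ln(1 + 0.02) = ln(5.0572); 2t = 1.6208/0.0198026 ≈ 81.8481.
t ≈ 40.9240 years.

40.9 years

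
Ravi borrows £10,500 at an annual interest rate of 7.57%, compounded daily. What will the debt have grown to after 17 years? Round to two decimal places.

Growth factor = (1 + 0.0757/365)^6205 ≈ 3.62105916.
A ≈ 10,500 × 3.62105916 ≈ 38,021.1212.

£38,021.12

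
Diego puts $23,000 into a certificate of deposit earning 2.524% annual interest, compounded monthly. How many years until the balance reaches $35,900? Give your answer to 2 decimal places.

We need (1 + 0.00210333)^(12t) = 1.5609, so 12t = ln 1.5609 / ln 1.002103 ≈ 211.9071.
t ≈ 211.9071/12 = 17.6589 years.

17.66 years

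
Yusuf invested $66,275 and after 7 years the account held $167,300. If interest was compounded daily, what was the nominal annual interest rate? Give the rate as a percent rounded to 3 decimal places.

13.231%

(1 + r/365)^2555 = 167,300/66,275 = 2.52433.
1 + r/365 = 2.52433^(1/2555) ≈ 1.000362, so r/365 ≈ 0.000362483.
r ≈ 365·0.000362483 = 13.23062%.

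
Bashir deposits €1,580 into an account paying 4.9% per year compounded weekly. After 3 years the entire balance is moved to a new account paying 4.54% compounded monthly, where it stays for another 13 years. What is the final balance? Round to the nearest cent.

After 3 years at 4.9%: 1,580 × 1.158273789 ≈ 1,830.0726.
Then 13 years at 4.54%: 1,830.0726 × 1.802340947 ≈ 3,298.4148.

€3,298.41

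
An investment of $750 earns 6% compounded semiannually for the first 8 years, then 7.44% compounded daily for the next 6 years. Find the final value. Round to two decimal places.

After 8 years at 6%: 750 × 1.604706439 ≈ 1,203.5298.
Then 6 years at 7.44%: 1,203.5298 × 1.562605328 ≈ 1,880.6421.

$1,880.64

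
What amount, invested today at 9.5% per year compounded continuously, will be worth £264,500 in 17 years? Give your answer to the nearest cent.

£52,606.58

P = A·e^(−rt) = 264,500·e^(−1.615).
e^(−1.615) ≈ 0.198890670441, so P ≈ 52,606.5823.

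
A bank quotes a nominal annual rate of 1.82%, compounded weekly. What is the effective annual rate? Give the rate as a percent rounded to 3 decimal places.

1.836%

EAR = (1 + 1.82%/52)^52 − 1 = (1 + 0.00035)^52 − 1.
(1 + 0.00035)^52 ≈ 1.018363, so EAR ≈ 1.83634%.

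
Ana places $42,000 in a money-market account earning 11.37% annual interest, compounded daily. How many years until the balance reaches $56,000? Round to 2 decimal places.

2.53 years

We need (1 + 0.000311507)^(365t) = 1.3333, so 365t = ln 1.3333 / ln 1.000312 ≈ 923.6615.
t ≈ 923.6615/365 = 2.5306 years.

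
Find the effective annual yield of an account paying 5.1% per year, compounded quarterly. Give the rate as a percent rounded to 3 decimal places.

One year is 4 periods at 0.01275 each: (1 + 0.01275)^4 ≈ 1.051984.
EAR = 1.051984 − 1 ≈ 5.19837%.

5.198%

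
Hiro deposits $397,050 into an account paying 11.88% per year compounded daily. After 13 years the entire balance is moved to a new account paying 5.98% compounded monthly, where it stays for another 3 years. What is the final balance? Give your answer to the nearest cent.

Phase 1: 397,050·(1 + 0.1188/365)^4745 ≈ 1,859,775.2696.
Phase 2: 1,859,775.2696·(1 + 0.0598/12)^36 ≈ 2,224,228.5406.

$2,224,228.54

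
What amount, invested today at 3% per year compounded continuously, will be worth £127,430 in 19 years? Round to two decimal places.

P = A·e^(−rt) = 127,430·e^(−0.57).
e^(−0.57) ≈ 0.5655254387, so P ≈ 72,064.9067.

£72,064.91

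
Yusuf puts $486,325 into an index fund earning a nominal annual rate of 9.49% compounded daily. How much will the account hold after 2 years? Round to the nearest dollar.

Periodic rate = 9.49%/365 = 0.00026; periods = 365·2 = 730.
A = 486,325·(1 + 0.00026)^730 ≈ 486,325·1.2089779464 ≈ 587,956.1998.

$587,956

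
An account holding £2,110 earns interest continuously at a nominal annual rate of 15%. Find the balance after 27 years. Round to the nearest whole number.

A = P·e^(rt) = 2,110·e^(0.15·27) = 2,110·e^4.05.
e^4.05 ≈ 57.3974570454, so A ≈ 121,108.6344.

£121,109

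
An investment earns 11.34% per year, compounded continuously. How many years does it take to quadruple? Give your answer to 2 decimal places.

e^(0.1134t) = 4, so 0.1134t = ln 4 ≈ 1.3863.
t ≈ 1.3863/0.1134 ≈ 12.2248.

12.22 years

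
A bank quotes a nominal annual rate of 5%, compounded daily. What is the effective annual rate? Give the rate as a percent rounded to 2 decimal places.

5.13%

One year is 365 periods at 0.000136986 each: (1 + 0.000136986)^365 ≈ 1.051267.
EAR = 1.051267 − 1 ≈ 5.12675%.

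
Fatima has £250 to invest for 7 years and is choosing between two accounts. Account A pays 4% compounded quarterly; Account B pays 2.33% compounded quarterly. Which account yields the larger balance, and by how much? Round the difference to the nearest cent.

Account A, by £36.17

A: (1 + 0.01)^28 ≈ 1.32129097, so 250 × 1.32129097 ≈ 330.3227.
B: (1 + 0.005825)^28 ≈ 1.17659751, so 250 × 1.17659751 ≈ 294.1494.
Difference ≈ 36.1734 in favor of A.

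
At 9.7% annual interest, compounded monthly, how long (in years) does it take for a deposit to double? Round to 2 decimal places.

7.17 years

(1 + 0.00808333)^(12t) = 2.
12t = ln 2 / ln(1 + 0.00808333) ≈ 0.69315/0.00805084 ≈ 86.0963.
t ≈ 7.1747.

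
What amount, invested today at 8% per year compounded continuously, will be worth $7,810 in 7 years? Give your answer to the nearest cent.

$4,461.14

P = A·e^(−rt) = 7,810·e^(−0.56).
e^(−0.56) ≈ 0.5712090638, so P ≈ 4,461.1428.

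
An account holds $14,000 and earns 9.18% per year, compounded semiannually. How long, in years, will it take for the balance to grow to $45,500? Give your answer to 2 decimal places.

13.13 years

We need (1 + 0.0459)^(2t) = 3.25, so 2t = ln 3.25 / ln 1.0459 ≈ 26.2637.
t ≈ 26.2637/2 = 13.1318 years.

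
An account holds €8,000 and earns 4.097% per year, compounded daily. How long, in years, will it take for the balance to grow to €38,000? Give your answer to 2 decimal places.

38.03 years

(1 + 0.000112247)^(365t) = 38,000/8,000 = 4.75.
365t·ln(1 + 0.000112247) = ln(4.75); 365t = 1.5581/0.00011224 ≈ 13882.2237.
t ≈ 38.0335 years.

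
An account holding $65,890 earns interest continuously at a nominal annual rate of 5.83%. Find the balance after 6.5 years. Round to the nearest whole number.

$96,249

A = P·e^(rt) = 65,890·e^(0.0583·6.5) = 65,890·e^0.37895.
e^0.37895 ≈ 1.4607499964, so A ≈ 96,248.8173.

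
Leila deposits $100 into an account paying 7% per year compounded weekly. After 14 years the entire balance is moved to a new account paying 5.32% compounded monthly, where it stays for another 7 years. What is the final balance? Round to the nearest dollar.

$386

Phase 1: 100·(1 + 0.07/52)^728 ≈ 266.2701.
Phase 2: 266.2701·(1 + 0.0532/12)^84 ≈ 386.0968.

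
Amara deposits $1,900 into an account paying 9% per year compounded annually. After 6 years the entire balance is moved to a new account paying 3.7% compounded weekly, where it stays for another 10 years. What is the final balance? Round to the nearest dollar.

After 6 years at 9%: 1,900 × 1.677100111 ≈ 3,186.4902.
Then 10 years at 3.7%: 3,186.4902 × 1.447544146 ≈ 4,612.5852.

$4,613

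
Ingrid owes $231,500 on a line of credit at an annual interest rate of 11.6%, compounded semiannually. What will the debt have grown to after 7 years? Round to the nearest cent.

$509,741.91

Growth factor = (1 + 0.058)^14 ≈ 2.20190890471.
A ≈ 231,500 × 2.20190890471 ≈ 509,741.9114.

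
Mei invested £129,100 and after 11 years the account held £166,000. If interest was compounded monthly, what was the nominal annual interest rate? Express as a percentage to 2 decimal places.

2.29%

(1 + r/12)^132 = 166,000/129,100 = 1.28582.
1 + r/12 = 1.28582^(1/132) ≈ 1.001906, so r/12 ≈ 0.00190636.
r ≈ 12·0.00190636 = 2.28764%.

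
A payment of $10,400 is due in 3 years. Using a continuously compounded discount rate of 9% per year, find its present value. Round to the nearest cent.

$7,939.15

P = A·e^(−rt) = 10,400·e^(−0.27).
e^(−0.27) ≈ 0.76337949434, so P ≈ 7,939.1467.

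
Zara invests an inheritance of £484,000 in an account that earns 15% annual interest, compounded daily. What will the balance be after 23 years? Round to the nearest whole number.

£15,235,389

Growth factor = (1 + 0.15/365)^8395 ≈ 31.478075576324.
A ≈ 484,000 × 31.478075576324 ≈ 15,235,388.5789.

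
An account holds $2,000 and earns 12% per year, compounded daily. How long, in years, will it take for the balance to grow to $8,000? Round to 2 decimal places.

11.55 years

(1 + 0.000328767)^(365t) = 8,000/2,000 = 4.
365t·ln(1 + 0.000328767) = ln(4); 365t = 1.3863/0.000328713 ≈ 4217.3385.
t ≈ 11.5544 years.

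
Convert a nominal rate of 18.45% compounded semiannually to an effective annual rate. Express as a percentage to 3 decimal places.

19.301%

One year is 2 periods at 0.09225 each: (1 + 0.09225)^2 ≈ 1.19301.
EAR = 1.19301 − 1 ≈ 19.30101%.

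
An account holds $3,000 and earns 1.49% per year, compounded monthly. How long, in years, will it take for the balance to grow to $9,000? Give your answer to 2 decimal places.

(1 + 0.00124167)^(12t) = 9,000/3,000 = 3.
12t·ln(1 + 0.00124167) = ln(3); 12t = 1.0986/0.0012409 ≈ 885.3376.
t ≈ 73.7781 years.

73.78 years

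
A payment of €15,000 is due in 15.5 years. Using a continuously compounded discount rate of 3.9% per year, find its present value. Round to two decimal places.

€8,195.21

P = A·e^(−rt) = 15,000·e^(−0.6045).
e^(−0.6045) ≈ 0.54634753212, so P ≈ 8,195.2130.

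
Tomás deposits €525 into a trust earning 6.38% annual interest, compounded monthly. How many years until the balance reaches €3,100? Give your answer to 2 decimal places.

27.91 years

We need (1 + 0.00531667)^(12t) = 5.9048, so 12t = ln 5.9048 / ln 1.005317 ≈ 334.8857.
t ≈ 334.8857/12 = 27.9071 years.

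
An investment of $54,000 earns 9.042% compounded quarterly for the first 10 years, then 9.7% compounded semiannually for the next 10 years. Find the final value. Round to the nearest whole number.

After 10 years at 9.042%: 54,000 × 2.4452117536 ≈ 132,041.4347.
Then 10 years at 9.7%: 132,041.4347 × 2.57850926376 ≈ 340,470.0626.

$340,470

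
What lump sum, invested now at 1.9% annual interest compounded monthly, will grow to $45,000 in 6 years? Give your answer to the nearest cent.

$40,155.23

Growth factor = (1 + 0.019/12)^72 ≈ 1.1206510882.
P = 45,000/1.1206510882 ≈ 40,155.2280.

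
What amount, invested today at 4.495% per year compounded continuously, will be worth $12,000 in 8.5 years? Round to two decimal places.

P = A·e^(−rt) = 12,000·e^(−0.382075).
e^(−0.382075) ≈ 0.682443868, so P ≈ 8,189.3264.

$8,189.33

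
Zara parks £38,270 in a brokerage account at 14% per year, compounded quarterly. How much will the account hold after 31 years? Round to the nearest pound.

£2,725,598

Growth factor = (1 + 0.035)^124 ≈ 71.22023040416.
A ≈ 38,270 × 71.22023040416 ≈ 2,725,598.2176.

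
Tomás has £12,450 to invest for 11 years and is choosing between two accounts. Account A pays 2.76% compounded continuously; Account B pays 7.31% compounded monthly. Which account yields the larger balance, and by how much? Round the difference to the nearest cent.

Account B, by £10,887.69

Account A growth factor: e^(0.0276·11) = e^0.3036 ≈ 1.3547270569; balance ≈ 16,866.3519.
Account B growth factor: (1 + 0.0731/12)^132 ≈ 2.2292400586; balance ≈ 27,754.0387.
Account B is larger by 10,887.6869.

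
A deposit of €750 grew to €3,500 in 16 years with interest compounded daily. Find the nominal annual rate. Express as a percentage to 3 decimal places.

The 5840-period growth factor is 3,500/750 = 4.66667.
r/365 = 4.66667^(1/5840) − 1 ≈ 0.00026381, so r ≈ 365·0.00026381 = 9.62905%.

9.629%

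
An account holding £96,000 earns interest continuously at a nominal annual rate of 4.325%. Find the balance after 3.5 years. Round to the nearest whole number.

A = P·e^(rt) = 96,000·e^(0.04325·3.5) = 96,000·e^0.151375.
e^0.151375 ≈ 1.16343286361, so A ≈ 111,689.5549.

£111,690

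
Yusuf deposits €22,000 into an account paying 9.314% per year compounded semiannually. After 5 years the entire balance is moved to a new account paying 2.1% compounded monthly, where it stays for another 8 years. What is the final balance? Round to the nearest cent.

After 5 years at 9.314%: 22,000 × 1.5764594892 ≈ 34,682.1088.
Then 8 years at 2.1%: 34,682.1088 × 1.1827629343 ≈ 41,020.7127.

€41,020.71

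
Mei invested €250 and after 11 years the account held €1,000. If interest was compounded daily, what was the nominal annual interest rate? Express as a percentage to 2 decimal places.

The 4015-period growth factor is 1,000/250 = 4.
r/365 = 4^(1/4015) − 1 ≈ 0.000345338, so r ≈ 365·0.000345338 = 12.60485%.

12.60%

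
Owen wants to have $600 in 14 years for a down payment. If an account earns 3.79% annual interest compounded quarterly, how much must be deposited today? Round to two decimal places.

$353.83

Periodic rate = 3.79%/4 = 0.009475; 56 periods.
P = 600/(1 + 0.009475)^56 ≈ 600/1.69571088 ≈ 353.8339.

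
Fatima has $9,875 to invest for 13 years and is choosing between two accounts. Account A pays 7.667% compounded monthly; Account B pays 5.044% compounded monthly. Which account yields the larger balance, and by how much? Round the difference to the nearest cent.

Account A growth factor: (1 + 0.07667/12)^156 ≈ 2.7007767709; balance ≈ 26,670.1706.
Account B growth factor: (1 + 0.05044/12)^156 ≈ 1.9238833947; balance ≈ 18,998.3485.
Account A is larger by 7,671.8221.

Account A, by $7,671.82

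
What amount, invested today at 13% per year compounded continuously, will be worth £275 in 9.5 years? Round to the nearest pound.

£80

P = A·e^(−rt) = 275·e^(−1.235).
e^(−1.235) ≈ 0.290834762, so P ≈ 79.9796.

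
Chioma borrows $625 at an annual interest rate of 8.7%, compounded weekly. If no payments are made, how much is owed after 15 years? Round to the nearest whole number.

$2,302

Growth factor = (1 + 0.087/52)^780 ≈ 3.683669984.
A ≈ 625 × 3.683669984 ≈ 2,302.2937.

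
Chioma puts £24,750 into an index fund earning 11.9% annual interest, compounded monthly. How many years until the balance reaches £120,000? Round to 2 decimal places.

We need (1 + 0.00991667)^(12t) = 4.8485, so 12t = ln 4.8485 / ln 1.009917 ≈ 159.9813.
t ≈ 159.9813/12 = 13.3318 years.

13.33 years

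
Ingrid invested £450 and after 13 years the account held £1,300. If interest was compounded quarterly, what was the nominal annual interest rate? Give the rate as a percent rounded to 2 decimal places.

8.24%

(1 + r/4)^52 = 1,300/450 = 2.88889.
1 + r/4 = 2.88889^(1/52) ≈ 1.020611, so r/4 ≈ 0.0206109.
r ≈ 4·0.0206109 = 8.24437%.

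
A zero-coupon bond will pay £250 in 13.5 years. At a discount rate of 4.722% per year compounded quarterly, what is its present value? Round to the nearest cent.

Growth factor = (1 + 0.011805)^54 ≈ 1.88463974.
P = 250/1.88463974 ≈ 132.6513.

£132.65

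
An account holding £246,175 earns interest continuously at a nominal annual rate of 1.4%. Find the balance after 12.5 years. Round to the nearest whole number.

£293,255

A = P·e^(rt) = 246,175·e^(0.014·12.5) = 246,175·e^0.175.
e^0.175 ≈ 1.19124621661, so A ≈ 293,255.0374.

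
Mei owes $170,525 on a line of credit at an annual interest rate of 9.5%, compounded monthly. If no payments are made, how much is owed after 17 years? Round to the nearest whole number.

$851,946

Periodic rate = 9.5%/12 = 0.00791667; periods = 12·17 = 204.
A = 170,525·(1 + 0.095/12)^204 ≈ 170,525·4.99601618522 ≈ 851,945.6600.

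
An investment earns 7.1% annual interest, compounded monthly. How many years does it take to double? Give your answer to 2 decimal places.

(1 + 0.00591667)^(12t) = 2.
12t = ln 2 / ln(1 + 0.00591667) ≈ 0.69315/0.00589923 ≈ 117.4979.
t ≈ 9.7915.

9.79 years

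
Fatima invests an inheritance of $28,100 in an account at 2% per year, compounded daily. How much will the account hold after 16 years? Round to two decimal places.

Growth factor = (1 + 0.02/365)^5840 ≈ 1.3771156914.
A ≈ 28,100 × 1.3771156914 ≈ 38,696.9509.

$38,696.95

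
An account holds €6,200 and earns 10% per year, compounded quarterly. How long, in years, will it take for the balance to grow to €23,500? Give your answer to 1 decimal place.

13.5 years

(1 + 0.025)^(4t) = 23,500/6,200 = 3.7903.
4t·ln(1 + 0.025) = ln(3.7903); 4t = 1.3325/0.0246926 ≈ 53.9615.
t ≈ 13.4904 years.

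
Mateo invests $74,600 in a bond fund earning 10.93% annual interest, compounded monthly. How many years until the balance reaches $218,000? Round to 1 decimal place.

9.9 years

(1 + 0.00910833)^(12t) = 218,000/74,600 = 2.9223.
12t·ln(1 + 0.00910833) = ln(2.9223); 12t = 1.0724/0.0090671 ≈ 118.2687.
t ≈ 9.8557 years.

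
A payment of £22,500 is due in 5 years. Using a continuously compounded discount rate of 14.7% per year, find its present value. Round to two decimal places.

£10,788.87

P = A·e^(−rt) = 22,500·e^(−0.735).
e^(−0.735) ≈ 0.47950545897, so P ≈ 10,788.8728.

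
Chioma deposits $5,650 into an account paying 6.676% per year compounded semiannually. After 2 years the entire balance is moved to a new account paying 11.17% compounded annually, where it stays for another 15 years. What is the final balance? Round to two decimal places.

Phase 1: 5,650·(1 + 0.03338)^4 ≈ 6,443.0078.
Phase 2: 6,443.0078·(1 + 0.1117)^15 ≈ 31,542.9815.

$31,542.98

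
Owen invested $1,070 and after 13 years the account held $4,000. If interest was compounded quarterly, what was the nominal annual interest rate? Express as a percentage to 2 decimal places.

(1 + r/4)^52 = 4,000/1,070 = 3.73832.
1 + r/4 = 3.73832^(1/52) ≈ 1.025683, so r/4 ≈ 0.0256826.
r ≈ 4·0.0256826 = 10.27306%.

10.27%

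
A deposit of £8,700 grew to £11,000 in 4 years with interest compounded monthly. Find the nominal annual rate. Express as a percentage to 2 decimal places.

5.88%

The 48-period growth factor is 11,000/8,700 = 1.26437.
r/12 = 1.26437^(1/48) − 1 ≈ 0.00489888, so r ≈ 12·0.00489888 = 5.87866%.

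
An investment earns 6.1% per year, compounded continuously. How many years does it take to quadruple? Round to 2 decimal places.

22.73 years

e^(0.061t) = 4, so 0.061t = ln 4 ≈ 1.3863.
t ≈ 1.3863/0.061 ≈ 22.7261.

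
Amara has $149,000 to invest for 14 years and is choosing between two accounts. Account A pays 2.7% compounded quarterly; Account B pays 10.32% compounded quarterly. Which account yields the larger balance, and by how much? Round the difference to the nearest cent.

Account B, by $403,267.17

Account A growth factor: (1 + 0.00675)^56 ≈ 1.45751067291; balance ≈ 217,169.0903.
Account B growth factor: (1 + 0.0258)^56 ≈ 4.16400176444; balance ≈ 620,436.2629.
Account B is larger by 403,267.1726.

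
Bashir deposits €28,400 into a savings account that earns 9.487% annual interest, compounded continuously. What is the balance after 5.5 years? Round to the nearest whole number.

A = P·e^(rt) = 28,400·e^(0.09487·5.5) = 28,400·e^0.521785.
e^0.521785 ≈ 1.6850327503, so A ≈ 47,854.9301.

€47,855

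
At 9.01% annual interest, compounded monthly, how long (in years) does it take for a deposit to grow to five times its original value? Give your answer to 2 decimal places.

17.93 years

(1 + 0.00750833)^(12t) = 5.
12t = ln 5 / ln(1 + 0.00750833) ≈ 1.6094/0.00748029 ≈ 215.1573.
t ≈ 17.9298.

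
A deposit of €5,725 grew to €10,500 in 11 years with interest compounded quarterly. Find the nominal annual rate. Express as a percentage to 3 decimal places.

The 44-period growth factor is 10,500/5,725 = 1.83406.
r/4 = 1.83406^(1/44) − 1 ≈ 0.0138803, so r ≈ 4·0.0138803 = 5.55211%.

5.552%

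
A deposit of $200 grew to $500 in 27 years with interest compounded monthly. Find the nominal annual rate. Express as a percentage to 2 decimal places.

3.40%

(1 + r/12)^324 = 500/200 = 2.5.
1 + r/12 = 2.5^(1/324) ≈ 1.002832, so r/12 ≈ 0.00283206.
r ≈ 12·0.00283206 = 3.39847%.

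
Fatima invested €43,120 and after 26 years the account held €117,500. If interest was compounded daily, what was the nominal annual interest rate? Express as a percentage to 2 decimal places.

3.86%

The 9490-period growth factor is 117,500/43,120 = 2.72495.
r/365 = 2.72495^(1/9490) − 1 ≈ 0.000105638, so r ≈ 365·0.000105638 = 3.85579%.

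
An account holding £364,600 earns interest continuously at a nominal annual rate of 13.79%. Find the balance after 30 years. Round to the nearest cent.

£22,829,317.91

A = P·e^(rt) = 364,600·e^(0.1379·30) = 364,600·e^4.137.
e^4.137 ≈ 62.61469531515, so A ≈ 22,829,317.9119.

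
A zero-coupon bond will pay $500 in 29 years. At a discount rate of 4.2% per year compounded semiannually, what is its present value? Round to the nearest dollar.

$150

Growth factor = (1 + 0.021)^58 ≈ 3.33805156.
P = 500/3.33805156 ≈ 149.7880.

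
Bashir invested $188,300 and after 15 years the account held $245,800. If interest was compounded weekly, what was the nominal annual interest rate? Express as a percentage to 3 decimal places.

1.777%

The 780-period growth factor is 245,800/188,300 = 1.30536.
r/52 = 1.30536^(1/780) − 1 ≈ 0.000341702, so r ≈ 52·0.000341702 = 1.77685%.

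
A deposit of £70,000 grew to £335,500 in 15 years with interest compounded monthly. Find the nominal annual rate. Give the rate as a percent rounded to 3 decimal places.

10.493%

The 180-period growth factor is 335,500/70,000 = 4.79286.
r/12 = 4.79286^(1/180) − 1 ≈ 0.00874427, so r ≈ 12·0.00874427 = 10.49312%.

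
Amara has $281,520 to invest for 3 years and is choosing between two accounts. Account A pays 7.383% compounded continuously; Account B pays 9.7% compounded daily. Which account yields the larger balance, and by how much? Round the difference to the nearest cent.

Account A growth factor: e^(0.07383·3) = e^0.22149 ≈ 1.24793476881; balance ≈ 351,318.5961.
Account B growth factor: (1 + 0.097/365)^1095 ≈ 1.3377128666; balance ≈ 376,592.9262.
Account B is larger by 25,274.3301.

Account B, by $25,274.33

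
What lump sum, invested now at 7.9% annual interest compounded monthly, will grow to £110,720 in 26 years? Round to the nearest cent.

£14,292.52

Growth factor = (1 + 0.079/12)^312 ≈ 7.74671160713.
P = 110,720/7.74671160713 ≈ 14,292.5161.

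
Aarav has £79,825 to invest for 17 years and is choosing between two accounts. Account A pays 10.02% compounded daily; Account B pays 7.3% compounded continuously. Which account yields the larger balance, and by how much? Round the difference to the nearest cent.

Account A, by £162,223.23

A: (1 + 0.1002/365)^6205 ≈ 5.4913066553, so 79,825 × 5.4913066553 ≈ 438,343.5538.
B: e^(0.073·17) = e^1.241 ≈ 3.45907080661, so 79,825 × 3.45907080661 ≈ 276,120.3271.
Difference ≈ 162,223.2266 in favor of A.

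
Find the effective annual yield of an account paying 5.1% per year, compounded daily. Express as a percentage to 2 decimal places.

5.23%

One year is 365 periods at 0.000139726 each: (1 + 0.000139726)^365 ≈ 1.052319.
EAR = 1.052319 − 1 ≈ 5.23191%.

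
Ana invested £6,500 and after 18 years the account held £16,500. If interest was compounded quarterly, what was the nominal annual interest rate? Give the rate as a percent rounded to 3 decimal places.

5.209%

(1 + r/4)^72 = 16,500/6,500 = 2.53846.
1 + r/4 = 2.53846^(1/72) ≈ 1.013022, so r/4 ≈ 0.0130224.
r ≈ 4·0.0130224 = 5.20895%.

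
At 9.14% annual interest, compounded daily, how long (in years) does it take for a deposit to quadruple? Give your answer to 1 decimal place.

(1 + 0.000250411)^(365t) = 4.
365t = ln 4 / ln(1 + 0.000250411) ≈ 1.3863/0.00025038 ≈ 5536.7702.
t ≈ 15.1692.

15.2 years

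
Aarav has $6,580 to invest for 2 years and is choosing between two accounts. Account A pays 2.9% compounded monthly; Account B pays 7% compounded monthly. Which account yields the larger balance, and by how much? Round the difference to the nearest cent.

A: (1 + 0.029/12)^24 ≈ 1.059640849, so 6,580 × 1.059640849 ≈ 6,972.4368.
B: (1 + 0.07/12)^24 ≈ 1.149806018, so 6,580 × 1.149806018 ≈ 7,565.7236.
Difference ≈ 593.2868 in favor of B.

Account B, by $593.29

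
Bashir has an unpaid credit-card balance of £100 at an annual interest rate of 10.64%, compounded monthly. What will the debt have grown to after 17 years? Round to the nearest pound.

£605

Periodic rate = 10.64%/12 = 0.00886667; periods = 12·17 = 204.
A = 100·(1 + 0.1064/12)^204 ≈ 100·6.0546591 ≈ 605.4659.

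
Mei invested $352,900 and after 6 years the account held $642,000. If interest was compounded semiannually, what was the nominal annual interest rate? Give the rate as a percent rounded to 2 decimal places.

10.23%

(1 + r/2)^12 = 642,000/352,900 = 1.81921.
1 + r/2 = 1.81921^(1/12) ≈ 1.051131, so r/2 ≈ 0.0511312.
r ≈ 2·0.0511312 = 10.22625%.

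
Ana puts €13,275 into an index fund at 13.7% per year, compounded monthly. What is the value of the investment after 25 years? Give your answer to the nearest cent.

€400,005.81

Periodic rate = 13.7%/12 = 0.0114167; periods = 12·25 = 300.
A = 13,275·(1 + 0.137/12)^300 ≈ 13,275·30.132264286 ≈ 400,005.8084.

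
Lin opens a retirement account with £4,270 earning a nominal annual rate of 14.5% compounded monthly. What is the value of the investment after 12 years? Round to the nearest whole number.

£24,075

Periodic rate = 14.5%/12 = 0.0120833; periods = 12·12 = 144.
A = 4,270·(1 + 0.145/12)^144 ≈ 4,270·5.6382369771 ≈ 24,075.2719.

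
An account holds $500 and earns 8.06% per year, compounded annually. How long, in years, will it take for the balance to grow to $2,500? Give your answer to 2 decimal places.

We need (1 + 0.0806)^t = 5, so t = ln 5 / ln 1.0806 ≈ 20.7625.

20.76 years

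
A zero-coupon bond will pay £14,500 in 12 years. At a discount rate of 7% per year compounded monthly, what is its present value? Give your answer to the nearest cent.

Periodic rate = 7%/12 = 0.00583333; 144 periods.
P = 14,500/(1 + 0.07/12)^144 ≈ 14,500/2.3107207441 ≈ 6,275.0984.

£6,275.10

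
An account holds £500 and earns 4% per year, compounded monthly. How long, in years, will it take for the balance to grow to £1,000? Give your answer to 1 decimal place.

17.4 years

We need (1 + 0.00333333)^(12t) = 2, so 12t = ln 2 / ln 1.003333 ≈ 208.2905.
t ≈ 208.2905/12 = 17.3575 years.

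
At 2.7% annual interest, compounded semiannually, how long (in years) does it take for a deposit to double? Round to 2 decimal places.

25.85 years

(1 + 0.0135)^(2t) = 2.
2t = ln 2 / ln(1 + 0.0135) ≈ 0.69315/0.0134097 ≈ 51.6900.
t ≈ 25.8450.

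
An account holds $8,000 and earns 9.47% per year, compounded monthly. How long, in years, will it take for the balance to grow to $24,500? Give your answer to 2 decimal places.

11.87 years

(1 + 0.00789167)^(12t) = 24,500/8,000 = 3.0625.
12t·ln(1 + 0.00789167) = ln(3.0625); 12t = 1.1192/0.00786069 ≈ 142.3834.
t ≈ 11.8653 years.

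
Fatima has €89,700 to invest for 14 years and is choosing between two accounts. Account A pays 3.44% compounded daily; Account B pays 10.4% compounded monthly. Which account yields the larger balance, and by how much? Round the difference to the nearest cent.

Account B, by €237,106.24

Account A growth factor: (1 + 0.0344/365)^5110 ≈ 1.61862545879; balance ≈ 145,190.7037.
Account B growth factor: (1 + 0.104/12)^168 ≈ 4.26195035479; balance ≈ 382,296.9468.
Account B is larger by 237,106.2432.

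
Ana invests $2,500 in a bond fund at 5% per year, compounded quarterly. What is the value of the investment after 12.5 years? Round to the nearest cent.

$4,652.56

Periodic rate = 5%/4 = 0.0125; periods = 4·12.5 = 50.
A = 2,500·(1 + 0.0125)^50 ≈ 2,500·1.861022374 ≈ 4,652.5559.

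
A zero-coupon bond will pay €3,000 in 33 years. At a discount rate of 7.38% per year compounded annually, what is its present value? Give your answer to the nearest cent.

Annual rate = 7.38% = 0.0738; 33 periods.
P = 3,000/(1 + 0.0738)^33 ≈ 3,000/10.4826766 ≈ 286.1864.

€286.19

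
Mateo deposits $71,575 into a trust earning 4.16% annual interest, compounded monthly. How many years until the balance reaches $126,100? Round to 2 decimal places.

We need (1 + 0.00346667)^(12t) = 1.7618, so 12t = ln 1.7618 / ln 1.003467 ≈ 163.6472.
t ≈ 163.6472/12 = 13.6373 years.

13.64 years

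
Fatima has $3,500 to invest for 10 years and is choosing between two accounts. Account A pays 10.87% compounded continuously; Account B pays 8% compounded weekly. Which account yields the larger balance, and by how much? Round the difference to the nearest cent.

A: e^(0.1087·10) = e^1.087 ≈ 2.9653646212, so 3,500 × 2.9653646212 ≈ 10,378.7762.
B: (1 + 0.08/52)^520 ≈ 2.224173188, so 3,500 × 2.224173188 ≈ 7,784.6062.
Difference ≈ 2,594.1700 in favor of A.

Account A, by $2,594.17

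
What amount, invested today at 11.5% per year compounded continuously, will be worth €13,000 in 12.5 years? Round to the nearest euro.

P = A·e^(−rt) = 13,000·e^(−1.4375).
e^(−1.4375) ≈ 0.2375208191, so P ≈ 3,087.7706.

€3,088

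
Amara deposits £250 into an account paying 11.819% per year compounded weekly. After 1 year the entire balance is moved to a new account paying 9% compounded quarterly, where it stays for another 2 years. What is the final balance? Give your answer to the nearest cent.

After 1 years at 11.819%: 250 × 1.125307 ≈ 281.3267.
Then 2 years at 9%: 281.3267 × 1.19483114 ≈ 336.1380.

£336.14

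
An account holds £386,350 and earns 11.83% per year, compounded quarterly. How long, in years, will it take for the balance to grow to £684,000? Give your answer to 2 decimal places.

We need (1 + 0.029575)^(4t) = 1.7704, so 4t = ln 1.7704 / ln 1.029575 ≈ 19.5983.
t ≈ 19.5983/4 = 4.8996 years.

4.90 years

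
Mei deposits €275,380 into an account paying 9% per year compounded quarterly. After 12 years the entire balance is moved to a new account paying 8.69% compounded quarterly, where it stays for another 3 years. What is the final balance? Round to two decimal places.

€1,037,002.58

Phase 1: 275,380·(1 + 0.0225)^48 ≈ 801,256.5564.
Phase 2: 801,256.5564·(1 + 0.021725)^12 ≈ 1,037,002.5787.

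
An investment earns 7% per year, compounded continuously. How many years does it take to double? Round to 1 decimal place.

9.9 years

e^(0.07t) = 2, so 0.07t = ln 2 ≈ 0.69315.
t ≈ 0.69315/0.07 ≈ 9.9021.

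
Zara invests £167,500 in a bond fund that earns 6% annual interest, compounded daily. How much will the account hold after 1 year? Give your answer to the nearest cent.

£177,856.74

Growth factor = (1 + 0.06/365)^365 ≈ 1.06183131068.
A ≈ 167,500 × 1.06183131068 ≈ 177,856.7445.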